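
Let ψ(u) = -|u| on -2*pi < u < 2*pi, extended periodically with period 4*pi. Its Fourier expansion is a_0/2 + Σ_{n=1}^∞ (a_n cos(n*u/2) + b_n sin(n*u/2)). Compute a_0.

-2*pi

a_0 = (1/(2*pi)) ∫_{-2*pi}^{2*pi} ψ(u) du = (1/(2*pi)) · (-4*pi**2) = -2*pi.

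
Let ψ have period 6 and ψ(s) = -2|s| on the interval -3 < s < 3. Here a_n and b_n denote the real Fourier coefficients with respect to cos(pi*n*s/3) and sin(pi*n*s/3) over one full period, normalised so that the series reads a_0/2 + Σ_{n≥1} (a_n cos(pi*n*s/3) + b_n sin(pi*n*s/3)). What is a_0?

a_0 = 1/3 ∫_{-3}^{3} ψ(s) ds = 1/3 · (-18) = -6.

-6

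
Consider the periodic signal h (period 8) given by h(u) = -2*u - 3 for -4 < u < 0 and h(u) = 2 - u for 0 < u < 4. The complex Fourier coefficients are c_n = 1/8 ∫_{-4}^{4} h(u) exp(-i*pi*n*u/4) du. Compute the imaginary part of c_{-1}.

Since h is real-valued, Im(c_{-1}) = -1/8 ∫_{-4}^{4} h(u) sin(-pi*u/4) du = b_{1}/2.
Split the integral at the breakpoints.
Integrating by parts (boundary term plus one more integral), an antiderivative of (-2*u - 3) sin(-pi*u/4) is -8*u*cos(pi*u/4)/pi + 32*sin(pi*u/4)/pi**2 - 12*cos(pi*u/4)/pi; evaluating from -4 to 0: ∫_{-4}^{0} (-2*u - 3) sin(-pi*u/4) du = (-12/pi) - (-20/pi) = 8/pi.
Integrating by parts (boundary term plus one more integral), an antiderivative of (2 - u) sin(-pi*u/4) is -4*u*cos(pi*u/4)/pi + 16*sin(pi*u/4)/pi**2 + 8*cos(pi*u/4)/pi; evaluating from 0 to 4: ∫_{0}^{4} (2 - u) sin(-pi*u/4) du = (8/pi) - (8/pi) = 0.
So ∫_{-4}^{4} h(u) sin(-pi*u/4) du = 8/pi.
Hence Im(c_{-1}) = (-1/8)·(8/pi) = -1/pi.

-1/pi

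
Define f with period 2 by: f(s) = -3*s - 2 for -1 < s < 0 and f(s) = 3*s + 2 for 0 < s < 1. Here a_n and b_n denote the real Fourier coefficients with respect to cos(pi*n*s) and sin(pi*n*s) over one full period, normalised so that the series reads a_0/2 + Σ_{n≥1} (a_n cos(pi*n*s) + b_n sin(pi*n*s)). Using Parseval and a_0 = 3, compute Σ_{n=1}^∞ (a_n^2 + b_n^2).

Parseval: a_0^2/2 + Σ_{n≥1} (a_n^2+b_n^2) = ∫_{-1}^{1} f(s)^2 ds = 14.
Subtract a_0^2/2 = 9/2: Σ (a_n^2+b_n^2) = 19/2.

19/2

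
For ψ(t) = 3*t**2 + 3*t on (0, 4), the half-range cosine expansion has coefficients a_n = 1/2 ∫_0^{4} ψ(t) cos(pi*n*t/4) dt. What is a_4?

a_4 = 1/2 ∫_0^{4} (3*t**2 + 3*t) cos(pi*t) dt.
Integrating by parts twice (tabular method), an antiderivative of (3*t**2 + 3*t) cos(pi*t) is 3*t**2*sin(pi*t)/pi + 3*t*sin(pi*t)/pi + 6*t*cos(pi*t)/pi**2 - 6*sin(pi*t)/pi**3 + 3*cos(pi*t)/pi**2; evaluating from 0 to 4: ∫_{0}^{4} (3*t**2 + 3*t) cos(pi*t) dt = (27/pi**2) - (3/pi**2) = 24/pi**2.
Hence a_4 = (1/2)·(24/pi**2) = 12/pi**2.

12/pi**2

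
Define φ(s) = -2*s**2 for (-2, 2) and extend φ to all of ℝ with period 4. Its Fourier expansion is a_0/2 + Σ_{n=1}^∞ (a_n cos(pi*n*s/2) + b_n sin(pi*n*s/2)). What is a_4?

a_4 = 1/2 ∫_{-2}^{2} φ(s) cos(2*pi*s) ds.
φ is even and cos(2*pi*s) is even, so the integrand is even and a_4 = ∫_0^{2} φ(s) cos(2*pi*s) ds.
Integrating by parts twice (tabular method), an antiderivative of (-2*s**2) cos(2*pi*s) is -s**2*sin(2*pi*s)/pi - s*cos(2*pi*s)/pi**2 + sin(2*pi*s)/(2*pi**3); evaluating from 0 to 2: ∫_{0}^{2} (-2*s**2) cos(2*pi*s) ds = (-2/pi**2) - (0) = -2/pi**2.
Hence a_4 = -2/pi**2.

-2/pi**2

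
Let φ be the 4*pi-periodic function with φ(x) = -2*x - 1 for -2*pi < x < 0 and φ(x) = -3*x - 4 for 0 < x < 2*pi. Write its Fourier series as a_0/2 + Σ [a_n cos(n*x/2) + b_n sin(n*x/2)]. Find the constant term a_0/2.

a_0 = (1/(2*pi)) ∫_{-2*pi}^{2*pi} φ(x) dx = (1/(2*pi)) · (-2*pi*(pi + 5)) = -5 - pi.
So the constant term a_0/2 = -5/2 - pi/2.

-5/2 - pi/2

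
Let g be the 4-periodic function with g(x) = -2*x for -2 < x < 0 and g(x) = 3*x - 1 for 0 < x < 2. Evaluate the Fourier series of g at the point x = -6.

x = -6 differs from x = -2 by -1 full period(s), and the series is 4-periodic.
At x = -2 the one-sided limits are g(-2^-) = 5 and g(-2^+) = 4.
By Dirichlet's theorem the series converges to their average, [(5) + (4)]/2 = 9/2.

9/2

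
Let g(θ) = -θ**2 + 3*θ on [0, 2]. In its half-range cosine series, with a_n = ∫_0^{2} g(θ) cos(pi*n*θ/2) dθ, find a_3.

-8/(9*pi**2)

a_3 = ∫_0^{2} (-θ**2 + 3*θ) cos(3*pi*θ/2) dθ.
Integrating by parts twice (tabular method), an antiderivative of (-θ**2 + 3*θ) cos(3*pi*θ/2) is -2*θ**2*sin(3*pi*θ/2)/(3*pi) + 2*θ*sin(3*pi*θ/2)/pi - 8*θ*cos(3*pi*θ/2)/(9*pi**2) + 16*sin(3*pi*θ/2)/(27*pi**3) + 4*cos(3*pi*θ/2)/(3*pi**2); evaluating from 0 to 2: ∫_{0}^{2} (-θ**2 + 3*θ) cos(3*pi*θ/2) dθ = (4/(9*pi**2)) - (4/(3*pi**2)) = -8/(9*pi**2).
Hence a_3 = -8/(9*pi**2).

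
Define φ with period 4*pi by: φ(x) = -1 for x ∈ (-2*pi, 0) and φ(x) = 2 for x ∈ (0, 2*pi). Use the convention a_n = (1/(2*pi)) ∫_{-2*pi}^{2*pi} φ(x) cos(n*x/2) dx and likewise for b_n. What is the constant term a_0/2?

a_0 = (1/(2*pi)) ∫_{-2*pi}^{2*pi} φ(x) dx = (1/(2*pi)) · (2*pi) = 1.
So the constant term a_0/2 = 1/2.

1/2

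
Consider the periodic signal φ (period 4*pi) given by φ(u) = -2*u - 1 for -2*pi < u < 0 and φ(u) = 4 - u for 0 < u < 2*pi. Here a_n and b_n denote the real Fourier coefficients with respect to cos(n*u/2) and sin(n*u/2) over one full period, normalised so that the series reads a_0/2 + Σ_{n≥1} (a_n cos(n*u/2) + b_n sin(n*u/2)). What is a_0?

3 + pi

a_0 = (1/(2*pi)) ∫_{-2*pi}^{2*pi} φ(u) du = (1/(2*pi)) · (2*pi*(3 + pi)) = 3 + pi.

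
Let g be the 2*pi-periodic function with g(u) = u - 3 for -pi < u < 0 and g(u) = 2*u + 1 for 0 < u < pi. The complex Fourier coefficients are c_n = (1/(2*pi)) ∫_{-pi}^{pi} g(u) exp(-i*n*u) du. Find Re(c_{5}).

Since g is real-valued, Re(c_{5}) = (1/(2*pi)) ∫_{-pi}^{pi} g(u) cos(5*u) du = a_{5}/2.
Split the integral at the breakpoints.
Integrating by parts (boundary term plus one more integral), an antiderivative of (u - 3) cos(5*u) is u*sin(5*u)/5 - 3*sin(5*u)/5 + cos(5*u)/25; evaluating from -pi to 0: ∫_{-pi}^{0} (u - 3) cos(5*u) du = (1/25) - (-1/25) = 2/25.
Integrating by parts (boundary term plus one more integral), an antiderivative of (2*u + 1) cos(5*u) is 2*u*sin(5*u)/5 + sin(5*u)/5 + 2*cos(5*u)/25; evaluating from 0 to pi: ∫_{0}^{pi} (2*u + 1) cos(5*u) du = (-2/25) - (2/25) = -4/25.
So ∫_{-pi}^{pi} g(u) cos(5*u) du = -2/25.
Hence Re(c_{5}) = (1/(2*pi))·(-2/25) = -1/(25*pi).

-1/(25*pi)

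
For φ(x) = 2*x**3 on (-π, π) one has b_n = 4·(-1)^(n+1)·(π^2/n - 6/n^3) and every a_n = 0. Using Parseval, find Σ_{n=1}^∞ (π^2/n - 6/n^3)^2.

pi**6/14

Parseval: Σ b_n^2 = (1/π) ∫_{-π}^{π} φ(x)^2 dx = 8*pi**6/7.
b_n^2 = 16·(π^2/n - 6/n^3)^2, so the sum equals (8*pi**6/7)/16 = pi**6/14.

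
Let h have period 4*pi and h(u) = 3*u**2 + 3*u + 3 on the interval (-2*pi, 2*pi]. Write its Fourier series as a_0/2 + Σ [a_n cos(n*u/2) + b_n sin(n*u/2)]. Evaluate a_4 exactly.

3

a_4 = (1/(2*pi)) ∫_{-2*pi}^{2*pi} h(u) cos(2*u) du.
Integrating by parts twice (tabular method), an antiderivative of (3*u**2 + 3*u + 3) cos(2*u) is 3*u**2*sin(2*u)/2 + 3*u*sin(2*u)/2 + 3*u*cos(2*u)/2 + 3*sin(2*u)/4 + 3*cos(2*u)/4; evaluating from -2*pi to 2*pi: ∫_{-2*pi}^{2*pi} (3*u**2 + 3*u + 3) cos(2*u) du = (3/4 + 3*pi) - (3/4 - 3*pi) = 6*pi.
Hence a_4 = (1/(2*pi))·(6*pi) = 3.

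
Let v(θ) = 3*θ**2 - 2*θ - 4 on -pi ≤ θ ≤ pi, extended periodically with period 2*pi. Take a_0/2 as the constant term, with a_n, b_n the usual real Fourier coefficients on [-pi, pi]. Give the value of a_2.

a_2 = 1/pi ∫_{-pi}^{pi} v(θ) cos(2*θ) dθ.
Integrating by parts twice (tabular method), an antiderivative of (3*θ**2 - 2*θ - 4) cos(2*θ) is 3*θ**2*sin(2*θ)/2 - θ*sin(2*θ) + 3*θ*cos(2*θ)/2 - 11*sin(2*θ)/4 - cos(2*θ)/2; evaluating from -pi to pi: ∫_{-pi}^{pi} (3*θ**2 - 2*θ - 4) cos(2*θ) dθ = (-1/2 + 3*pi/2) - (-3*pi/2 - 1/2) = 3*pi.
Hence a_2 = (1/pi)·(3*pi) = 3.

3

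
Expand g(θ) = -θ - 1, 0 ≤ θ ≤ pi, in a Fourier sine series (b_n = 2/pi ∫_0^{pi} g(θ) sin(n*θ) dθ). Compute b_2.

b_2 = 2/pi ∫_0^{pi} (-θ - 1) sin(2*θ) dθ.
Integrating by parts (boundary term plus one more integral), an antiderivative of (-θ - 1) sin(2*θ) is θ*cos(2*θ)/2 - sin(2*θ)/4 + cos(2*θ)/2; evaluating from 0 to pi: ∫_{0}^{pi} (-θ - 1) sin(2*θ) dθ = (1/2 + pi/2) - (1/2) = pi/2.
Hence b_2 = (2/pi)·(pi/2) = 1.

1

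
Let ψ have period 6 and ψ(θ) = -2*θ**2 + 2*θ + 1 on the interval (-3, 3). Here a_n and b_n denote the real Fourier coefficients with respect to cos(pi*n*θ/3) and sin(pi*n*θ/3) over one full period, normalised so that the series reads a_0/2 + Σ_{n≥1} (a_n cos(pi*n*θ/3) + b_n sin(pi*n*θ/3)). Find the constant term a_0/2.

-5

a_0 = 1/3 ∫_{-3}^{3} ψ(θ) dθ = 1/3 · (-30) = -10.
So the constant term a_0/2 = -5.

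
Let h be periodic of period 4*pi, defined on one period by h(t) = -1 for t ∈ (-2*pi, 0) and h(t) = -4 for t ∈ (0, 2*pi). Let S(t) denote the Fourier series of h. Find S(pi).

-4

h is continuous at t = pi with value -4, so the series converges to -4 there.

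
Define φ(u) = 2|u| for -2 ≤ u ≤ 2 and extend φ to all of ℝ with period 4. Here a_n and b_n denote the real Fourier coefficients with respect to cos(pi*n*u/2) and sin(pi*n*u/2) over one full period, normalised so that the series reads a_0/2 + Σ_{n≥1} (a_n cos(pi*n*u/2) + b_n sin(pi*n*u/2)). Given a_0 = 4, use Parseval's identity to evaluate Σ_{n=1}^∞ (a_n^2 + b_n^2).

8/3

Parseval: a_0^2/2 + Σ_{n≥1} (a_n^2+b_n^2) = 1/2 ∫_{-2}^{2} φ(u)^2 du = 32/3.
Subtract a_0^2/2 = 8: Σ (a_n^2+b_n^2) = 8/3.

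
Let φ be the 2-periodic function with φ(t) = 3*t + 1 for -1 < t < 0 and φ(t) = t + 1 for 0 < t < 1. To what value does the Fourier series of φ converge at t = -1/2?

φ is continuous at t = -1/2 with value -1/2, so the series converges to -1/2 there.

-1/2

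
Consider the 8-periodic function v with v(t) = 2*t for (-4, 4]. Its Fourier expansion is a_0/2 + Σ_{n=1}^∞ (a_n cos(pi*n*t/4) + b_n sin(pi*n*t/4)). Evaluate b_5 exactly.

16/(5*pi)

b_5 = 1/4 ∫_{-4}^{4} v(t) sin(5*pi*t/4) dt.
v is odd and sin(5*pi*t/4) is odd, so the integrand is even and b_5 = 1/2 ∫_0^{4} v(t) sin(5*pi*t/4) dt.
Integrating by parts (boundary term plus one more integral), an antiderivative of (2*t) sin(5*pi*t/4) is -8*t*cos(5*pi*t/4)/(5*pi) + 32*sin(5*pi*t/4)/(25*pi**2); evaluating from 0 to 4: ∫_{0}^{4} (2*t) sin(5*pi*t/4) dt = (32/(5*pi)) - (0) = 32/(5*pi).
Hence b_5 = (1/2)·(32/(5*pi)) = 16/(5*pi).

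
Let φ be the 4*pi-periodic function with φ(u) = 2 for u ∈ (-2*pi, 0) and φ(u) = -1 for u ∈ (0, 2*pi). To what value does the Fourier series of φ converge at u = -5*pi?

2

u = -5*pi differs from u = -pi by -1 full period(s), and the series is 4*pi-periodic.
φ is continuous at u = -pi with value 2, so the series converges to 2 there.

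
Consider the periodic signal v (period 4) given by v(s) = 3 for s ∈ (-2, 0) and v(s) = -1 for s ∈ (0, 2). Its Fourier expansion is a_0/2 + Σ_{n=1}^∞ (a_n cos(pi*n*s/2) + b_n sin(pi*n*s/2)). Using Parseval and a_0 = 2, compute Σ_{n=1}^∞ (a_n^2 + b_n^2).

Parseval: a_0^2/2 + Σ_{n≥1} (a_n^2+b_n^2) = 1/2 ∫_{-2}^{2} v(s)^2 ds = 10.
Subtract a_0^2/2 = 2: Σ (a_n^2+b_n^2) = 8.

8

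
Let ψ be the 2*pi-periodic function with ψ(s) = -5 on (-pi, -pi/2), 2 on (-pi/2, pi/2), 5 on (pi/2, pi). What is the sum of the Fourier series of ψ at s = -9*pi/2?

-3/2

s = -9*pi/2 differs from s = -pi/2 by -2 full period(s), and the series is 2*pi-periodic.
At s = -pi/2 the one-sided limits are ψ(-pi/2^-) = -5 and ψ(-pi/2^+) = 2.
By Dirichlet's theorem the series converges to their average, [(-5) + (2)]/2 = -3/2.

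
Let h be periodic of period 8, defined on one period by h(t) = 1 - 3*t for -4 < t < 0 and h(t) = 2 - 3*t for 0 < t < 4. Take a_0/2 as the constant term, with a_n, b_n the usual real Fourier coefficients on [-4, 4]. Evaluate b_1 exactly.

b_1 = 1/4 ∫_{-4}^{4} h(t) sin(pi*t/4) dt.
Split the integral at the breakpoints.
Integrating by parts (boundary term plus one more integral), an antiderivative of (1 - 3*t) sin(pi*t/4) is 12*t*cos(pi*t/4)/pi - 48*sin(pi*t/4)/pi**2 - 4*cos(pi*t/4)/pi; evaluating from -4 to 0: ∫_{-4}^{0} (1 - 3*t) sin(pi*t/4) dt = (-4/pi) - (52/pi) = -56/pi.
Integrating by parts (boundary term plus one more integral), an antiderivative of (2 - 3*t) sin(pi*t/4) is 12*t*cos(pi*t/4)/pi - 48*sin(pi*t/4)/pi**2 - 8*cos(pi*t/4)/pi; evaluating from 0 to 4: ∫_{0}^{4} (2 - 3*t) sin(pi*t/4) dt = (-40/pi) - (-8/pi) = -32/pi.
Summing the pieces and multiplying by (1/4) gives b_1 = -22/pi.

-22/pi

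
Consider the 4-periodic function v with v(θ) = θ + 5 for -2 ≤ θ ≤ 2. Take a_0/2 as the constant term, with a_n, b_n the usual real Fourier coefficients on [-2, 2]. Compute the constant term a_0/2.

5

a_0 = 1/2 ∫_{-2}^{2} v(θ) dθ = 1/2 · (20) = 10.
So the constant term a_0/2 = 5.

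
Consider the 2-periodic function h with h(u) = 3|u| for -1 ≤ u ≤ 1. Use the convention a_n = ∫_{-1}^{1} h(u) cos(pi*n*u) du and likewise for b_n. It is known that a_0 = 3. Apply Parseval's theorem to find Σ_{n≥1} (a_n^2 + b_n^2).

3/2

Parseval: a_0^2/2 + Σ_{n≥1} (a_n^2+b_n^2) = ∫_{-1}^{1} h(u)^2 du = 6.
Subtract a_0^2/2 = 9/2: Σ (a_n^2+b_n^2) = 3/2.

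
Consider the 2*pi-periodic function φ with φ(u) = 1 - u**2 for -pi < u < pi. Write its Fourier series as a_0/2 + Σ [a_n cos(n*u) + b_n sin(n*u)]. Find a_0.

a_0 = 1/pi ∫_{-pi}^{pi} φ(u) du = 1/pi · (2*pi*(3 - pi**2)/3) = 2 - 2*pi**2/3.

2 - 2*pi**2/3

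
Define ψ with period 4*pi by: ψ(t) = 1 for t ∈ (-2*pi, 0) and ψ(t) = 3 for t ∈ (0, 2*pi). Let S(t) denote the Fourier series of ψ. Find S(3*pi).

t = 3*pi differs from t = -pi by 1 full period(s), and the series is 4*pi-periodic.
ψ is continuous at t = -pi with value 1, so the series converges to 1 there.

1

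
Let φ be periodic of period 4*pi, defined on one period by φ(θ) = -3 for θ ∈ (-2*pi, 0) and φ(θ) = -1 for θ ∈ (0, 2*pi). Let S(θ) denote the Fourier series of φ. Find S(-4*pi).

θ = -4*pi differs from θ = 0 by -1 full period(s), and the series is 4*pi-periodic.
At θ = 0 the one-sided limits are φ(0^-) = -3 and φ(0^+) = -1.
By Dirichlet's theorem the series converges to their average, [(-3) + (-1)]/2 = -2.

-2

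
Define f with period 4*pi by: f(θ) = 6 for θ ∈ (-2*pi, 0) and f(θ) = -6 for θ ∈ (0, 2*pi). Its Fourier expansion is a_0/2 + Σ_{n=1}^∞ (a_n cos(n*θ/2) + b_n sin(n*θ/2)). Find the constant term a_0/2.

a_0 = (1/(2*pi)) ∫_{-2*pi}^{2*pi} f(θ) dθ = (1/(2*pi)) · (0) = 0.
So the constant term a_0/2 = 0.

0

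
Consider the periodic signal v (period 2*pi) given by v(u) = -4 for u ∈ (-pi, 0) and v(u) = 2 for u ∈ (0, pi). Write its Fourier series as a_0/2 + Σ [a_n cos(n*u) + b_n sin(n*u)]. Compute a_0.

a_0 = 1/pi ∫_{-pi}^{pi} v(u) du = 1/pi · (-2*pi) = -2.

-2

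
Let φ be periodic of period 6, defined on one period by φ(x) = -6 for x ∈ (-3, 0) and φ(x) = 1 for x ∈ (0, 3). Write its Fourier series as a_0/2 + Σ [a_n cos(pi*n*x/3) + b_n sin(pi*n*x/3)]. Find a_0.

-5

a_0 = 1/3 ∫_{-3}^{3} φ(x) dx = 1/3 · (-15) = -5.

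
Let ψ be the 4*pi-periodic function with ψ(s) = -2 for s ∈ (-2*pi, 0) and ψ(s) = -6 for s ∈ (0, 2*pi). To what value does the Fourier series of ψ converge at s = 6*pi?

s = 6*pi differs from s = -2*pi by 2 full period(s), and the series is 4*pi-periodic.
At s = -2*pi the one-sided limits are ψ(-2*pi^-) = -6 and ψ(-2*pi^+) = -2.
By Dirichlet's theorem the series converges to their average, [(-6) + (-2)]/2 = -4.

-4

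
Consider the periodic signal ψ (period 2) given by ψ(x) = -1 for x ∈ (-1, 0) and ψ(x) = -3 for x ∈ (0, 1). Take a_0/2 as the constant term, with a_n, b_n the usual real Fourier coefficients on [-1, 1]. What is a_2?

0

a_2 = ∫_{-1}^{1} ψ(x) cos(2*pi*x) dx.
Split the integral at the breakpoints.
Directly, an antiderivative of (-1) cos(2*pi*x) is -sin(2*pi*x)/(2*pi); evaluating from -1 to 0: ∫_{-1}^{0} (-1) cos(2*pi*x) dx = (0) - (0) = 0.
Directly, an antiderivative of (-3) cos(2*pi*x) is -3*sin(2*pi*x)/(2*pi); evaluating from 0 to 1: ∫_{0}^{1} (-3) cos(2*pi*x) dx = (0) - (0) = 0.
Summing the pieces gives a_2 = 0.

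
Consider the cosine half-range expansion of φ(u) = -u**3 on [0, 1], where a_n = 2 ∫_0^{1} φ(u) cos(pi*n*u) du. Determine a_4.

-3/(8*pi**2)

a_4 = 2 ∫_0^{1} (-u**3) cos(4*pi*u) du.
Integrating by parts three times (tabular method), an antiderivative of (-u**3) cos(4*pi*u) is -u**3*sin(4*pi*u)/(4*pi) - 3*u**2*cos(4*pi*u)/(16*pi**2) + 3*u*sin(4*pi*u)/(32*pi**3) + 3*cos(4*pi*u)/(128*pi**4); evaluating from 0 to 1: ∫_{0}^{1} (-u**3) cos(4*pi*u) du = (3*(1 - 8*pi**2)/(128*pi**4)) - (3/(128*pi**4)) = -3/(16*pi**2).
Hence a_4 = 2·(-3/(16*pi**2)) = -3/(8*pi**2).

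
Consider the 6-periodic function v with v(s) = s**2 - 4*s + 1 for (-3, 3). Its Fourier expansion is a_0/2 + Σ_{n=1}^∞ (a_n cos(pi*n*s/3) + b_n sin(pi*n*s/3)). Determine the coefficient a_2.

a_2 = 1/3 ∫_{-3}^{3} v(s) cos(2*pi*s/3) ds.
Integrating by parts twice (tabular method), an antiderivative of (s**2 - 4*s + 1) cos(2*pi*s/3) is 3*s**2*sin(2*pi*s/3)/(2*pi) - 6*s*sin(2*pi*s/3)/pi + 9*s*cos(2*pi*s/3)/(2*pi**2) - 27*sin(2*pi*s/3)/(4*pi**3) + 3*sin(2*pi*s/3)/(2*pi) - 9*cos(2*pi*s/3)/pi**2; evaluating from -3 to 3: ∫_{-3}^{3} (s**2 - 4*s + 1) cos(2*pi*s/3) ds = (9/(2*pi**2)) - (-45/(2*pi**2)) = 27/pi**2.
Hence a_2 = (1/3)·(27/pi**2) = 9/pi**2.

9/pi**2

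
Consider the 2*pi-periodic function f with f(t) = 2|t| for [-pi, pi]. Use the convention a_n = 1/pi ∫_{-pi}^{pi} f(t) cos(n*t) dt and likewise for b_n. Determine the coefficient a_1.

a_1 = 1/pi ∫_{-pi}^{pi} f(t) cos(t) dt.
f is even and cos(t) is even, so the integrand is even and a_1 = 2/pi ∫_0^{pi} f(t) cos(t) dt.
Integrating by parts (boundary term plus one more integral), an antiderivative of (2*t) cos(t) is 2*t*sin(t) + 2*cos(t); evaluating from 0 to pi: ∫_{0}^{pi} (2*t) cos(t) dt = (-2) - (2) = -4.
Hence a_1 = (2/pi)·(-4) = -8/pi.

-8/pi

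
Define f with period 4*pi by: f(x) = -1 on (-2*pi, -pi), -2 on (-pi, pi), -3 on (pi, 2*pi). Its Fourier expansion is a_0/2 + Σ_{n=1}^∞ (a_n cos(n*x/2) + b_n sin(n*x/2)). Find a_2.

0

a_2 = (1/(2*pi)) ∫_{-2*pi}^{2*pi} f(x) cos(x) dx.
Split the integral at the breakpoints.
Directly, an antiderivative of (-1) cos(x) is -sin(x); evaluating from -2*pi to -pi: ∫_{-2*pi}^{-pi} (-1) cos(x) dx = (0) - (0) = 0.
Directly, an antiderivative of (-2) cos(x) is -2*sin(x); evaluating from -pi to pi: ∫_{-pi}^{pi} (-2) cos(x) dx = (0) - (0) = 0.
Directly, an antiderivative of (-3) cos(x) is -3*sin(x); evaluating from pi to 2*pi: ∫_{pi}^{2*pi} (-3) cos(x) dx = (0) - (0) = 0.
Summing the pieces and multiplying by (1/(2*pi)) gives a_2 = 0.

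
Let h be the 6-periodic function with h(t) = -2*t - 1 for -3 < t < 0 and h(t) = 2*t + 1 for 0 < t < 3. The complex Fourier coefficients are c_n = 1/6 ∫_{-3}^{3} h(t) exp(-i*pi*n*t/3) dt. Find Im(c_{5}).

Since h is real-valued, Im(c_{5}) = -1/6 ∫_{-3}^{3} h(t) sin(5*pi*t/3) dt = -b_{5}/2.
Split the integral at the breakpoints.
Integrating by parts (boundary term plus one more integral), an antiderivative of (-2*t - 1) sin(5*pi*t/3) is 6*t*cos(5*pi*t/3)/(5*pi) - 18*sin(5*pi*t/3)/(25*pi**2) + 3*cos(5*pi*t/3)/(5*pi); evaluating from -3 to 0: ∫_{-3}^{0} (-2*t - 1) sin(5*pi*t/3) dt = (3/(5*pi)) - (3/pi) = -12/(5*pi).
Integrating by parts (boundary term plus one more integral), an antiderivative of (2*t + 1) sin(5*pi*t/3) is -6*t*cos(5*pi*t/3)/(5*pi) + 18*sin(5*pi*t/3)/(25*pi**2) - 3*cos(5*pi*t/3)/(5*pi); evaluating from 0 to 3: ∫_{0}^{3} (2*t + 1) sin(5*pi*t/3) dt = (21/(5*pi)) - (-3/(5*pi)) = 24/(5*pi).
So ∫_{-3}^{3} h(t) sin(5*pi*t/3) dt = 12/(5*pi).
Hence Im(c_{5}) = (-1/6)·(12/(5*pi)) = -2/(5*pi).

-2/(5*pi)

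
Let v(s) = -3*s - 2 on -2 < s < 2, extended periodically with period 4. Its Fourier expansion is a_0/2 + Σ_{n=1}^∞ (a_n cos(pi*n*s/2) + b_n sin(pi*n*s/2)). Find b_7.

-12/(7*pi)

b_7 = 1/2 ∫_{-2}^{2} v(s) sin(7*pi*s/2) ds.
Integrating by parts (boundary term plus one more integral), an antiderivative of (-3*s - 2) sin(7*pi*s/2) is 6*s*cos(7*pi*s/2)/(7*pi) - 12*sin(7*pi*s/2)/(49*pi**2) + 4*cos(7*pi*s/2)/(7*pi); evaluating from -2 to 2: ∫_{-2}^{2} (-3*s - 2) sin(7*pi*s/2) ds = (-16/(7*pi)) - (8/(7*pi)) = -24/(7*pi).
Hence b_7 = (1/2)·(-24/(7*pi)) = -12/(7*pi).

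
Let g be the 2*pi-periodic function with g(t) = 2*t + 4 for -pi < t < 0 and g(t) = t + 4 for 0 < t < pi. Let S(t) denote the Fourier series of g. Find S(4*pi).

4

t = 4*pi differs from t = 0 by 2 full period(s), and the series is 2*pi-periodic.
g is continuous at t = 0 with value 4, so the series converges to 4 there.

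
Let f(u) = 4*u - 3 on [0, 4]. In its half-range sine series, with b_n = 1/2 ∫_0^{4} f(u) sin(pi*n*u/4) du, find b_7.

20/(7*pi)

b_7 = 1/2 ∫_0^{4} (4*u - 3) sin(7*pi*u/4) du.
Integrating by parts (boundary term plus one more integral), an antiderivative of (4*u - 3) sin(7*pi*u/4) is -16*u*cos(7*pi*u/4)/(7*pi) + 64*sin(7*pi*u/4)/(49*pi**2) + 12*cos(7*pi*u/4)/(7*pi); evaluating from 0 to 4: ∫_{0}^{4} (4*u - 3) sin(7*pi*u/4) du = (52/(7*pi)) - (12/(7*pi)) = 40/(7*pi).
Hence b_7 = (1/2)·(40/(7*pi)) = 20/(7*pi).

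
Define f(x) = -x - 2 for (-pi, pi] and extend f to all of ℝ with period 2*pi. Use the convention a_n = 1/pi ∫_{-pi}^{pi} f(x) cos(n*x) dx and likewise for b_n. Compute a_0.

a_0 = 1/pi ∫_{-pi}^{pi} f(x) dx = 1/pi · (-4*pi) = -4.

-4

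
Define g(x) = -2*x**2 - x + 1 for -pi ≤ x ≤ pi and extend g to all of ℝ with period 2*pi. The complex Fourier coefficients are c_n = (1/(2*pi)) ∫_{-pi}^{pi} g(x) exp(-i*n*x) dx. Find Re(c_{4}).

Since g is real-valued, Re(c_{4}) = (1/(2*pi)) ∫_{-pi}^{pi} g(x) cos(4*x) dx = a_{4}/2.
Integrating by parts twice (tabular method), an antiderivative of (-2*x**2 - x + 1) cos(4*x) is -x**2*sin(4*x)/2 - x*sin(4*x)/4 - x*cos(4*x)/4 + 5*sin(4*x)/16 - cos(4*x)/16; evaluating from -pi to pi: ∫_{-pi}^{pi} (-2*x**2 - x + 1) cos(4*x) dx = (-pi/4 - 1/16) - (-1/16 + pi/4) = -pi/2.
Hence Re(c_{4}) = (1/(2*pi))·(-pi/2) = -1/4.

-1/4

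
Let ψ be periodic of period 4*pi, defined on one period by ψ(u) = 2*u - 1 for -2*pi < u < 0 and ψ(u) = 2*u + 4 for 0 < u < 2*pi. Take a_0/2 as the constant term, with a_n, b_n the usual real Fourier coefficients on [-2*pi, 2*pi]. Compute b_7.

2*(5 + 4*pi)/(7*pi)

b_7 = (1/(2*pi)) ∫_{-2*pi}^{2*pi} ψ(u) sin(7*u/2) du.
Split the integral at the breakpoints.
Integrating by parts (boundary term plus one more integral), an antiderivative of (2*u - 1) sin(7*u/2) is -4*u*cos(7*u/2)/7 + 8*sin(7*u/2)/49 + 2*cos(7*u/2)/7; evaluating from -2*pi to 0: ∫_{-2*pi}^{0} (2*u - 1) sin(7*u/2) du = (2/7) - (-8*pi/7 - 2/7) = 4/7 + 8*pi/7.
Integrating by parts (boundary term plus one more integral), an antiderivative of (2*u + 4) sin(7*u/2) is -4*u*cos(7*u/2)/7 + 8*sin(7*u/2)/49 - 8*cos(7*u/2)/7; evaluating from 0 to 2*pi: ∫_{0}^{2*pi} (2*u + 4) sin(7*u/2) du = (8/7 + 8*pi/7) - (-8/7) = 16/7 + 8*pi/7.
Summing the pieces and multiplying by (1/(2*pi)) gives b_7 = 2*(5 + 4*pi)/(7*pi).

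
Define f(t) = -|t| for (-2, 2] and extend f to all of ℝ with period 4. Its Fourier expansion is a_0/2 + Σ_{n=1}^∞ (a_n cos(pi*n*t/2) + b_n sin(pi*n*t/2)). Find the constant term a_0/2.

-1

a_0 = 1/2 ∫_{-2}^{2} f(t) dt = 1/2 · (-4) = -2.
So the constant term a_0/2 = -1.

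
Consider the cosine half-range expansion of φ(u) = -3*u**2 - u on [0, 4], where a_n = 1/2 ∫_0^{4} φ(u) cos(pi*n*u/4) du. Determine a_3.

208/(9*pi**2)

a_3 = 1/2 ∫_0^{4} (-3*u**2 - u) cos(3*pi*u/4) du.
Integrating by parts twice (tabular method), an antiderivative of (-3*u**2 - u) cos(3*pi*u/4) is -4*u**2*sin(3*pi*u/4)/pi - 4*u*sin(3*pi*u/4)/(3*pi) - 32*u*cos(3*pi*u/4)/(3*pi**2) + 128*sin(3*pi*u/4)/(9*pi**3) - 16*cos(3*pi*u/4)/(9*pi**2); evaluating from 0 to 4: ∫_{0}^{4} (-3*u**2 - u) cos(3*pi*u/4) du = (400/(9*pi**2)) - (-16/(9*pi**2)) = 416/(9*pi**2).
Hence a_3 = (1/2)·(416/(9*pi**2)) = 208/(9*pi**2).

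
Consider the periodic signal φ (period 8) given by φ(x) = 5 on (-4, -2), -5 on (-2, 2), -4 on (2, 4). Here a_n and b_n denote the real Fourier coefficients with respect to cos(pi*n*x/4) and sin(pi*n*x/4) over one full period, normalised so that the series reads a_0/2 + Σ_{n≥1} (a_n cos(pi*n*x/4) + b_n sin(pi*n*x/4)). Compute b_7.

-9/(7*pi)

b_7 = 1/4 ∫_{-4}^{4} φ(x) sin(7*pi*x/4) dx.
Split the integral at the breakpoints.
Directly, an antiderivative of (5) sin(7*pi*x/4) is -20*cos(7*pi*x/4)/(7*pi); evaluating from -4 to -2: ∫_{-4}^{-2} (5) sin(7*pi*x/4) dx = (0) - (20/(7*pi)) = -20/(7*pi).
Directly, an antiderivative of (-5) sin(7*pi*x/4) is 20*cos(7*pi*x/4)/(7*pi); evaluating from -2 to 2: ∫_{-2}^{2} (-5) sin(7*pi*x/4) dx = (0) - (0) = 0.
Directly, an antiderivative of (-4) sin(7*pi*x/4) is 16*cos(7*pi*x/4)/(7*pi); evaluating from 2 to 4: ∫_{2}^{4} (-4) sin(7*pi*x/4) dx = (-16/(7*pi)) - (0) = -16/(7*pi).
Summing the pieces and multiplying by (1/4) gives b_7 = -9/(7*pi).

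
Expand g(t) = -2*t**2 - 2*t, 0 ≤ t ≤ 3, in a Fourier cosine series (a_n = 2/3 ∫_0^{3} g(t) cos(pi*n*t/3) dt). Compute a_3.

32/(3*pi**2)

a_3 = 2/3 ∫_0^{3} (-2*t**2 - 2*t) cos(pi*t) dt.
Integrating by parts twice (tabular method), an antiderivative of (-2*t**2 - 2*t) cos(pi*t) is -2*t**2*sin(pi*t)/pi - 2*t*sin(pi*t)/pi - 4*t*cos(pi*t)/pi**2 + 4*sin(pi*t)/pi**3 - 2*cos(pi*t)/pi**2; evaluating from 0 to 3: ∫_{0}^{3} (-2*t**2 - 2*t) cos(pi*t) dt = (14/pi**2) - (-2/pi**2) = 16/pi**2.
Hence a_3 = (2/3)·(16/pi**2) = 32/(3*pi**2).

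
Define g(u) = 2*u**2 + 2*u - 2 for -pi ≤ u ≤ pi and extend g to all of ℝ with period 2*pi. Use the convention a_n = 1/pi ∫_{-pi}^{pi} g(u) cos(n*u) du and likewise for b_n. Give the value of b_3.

b_3 = 1/pi ∫_{-pi}^{pi} g(u) sin(3*u) du.
Integrating by parts twice (tabular method), an antiderivative of (2*u**2 + 2*u - 2) sin(3*u) is -2*u**2*cos(3*u)/3 + 4*u*sin(3*u)/9 - 2*u*cos(3*u)/3 + 2*sin(3*u)/9 + 22*cos(3*u)/27; evaluating from -pi to pi: ∫_{-pi}^{pi} (2*u**2 + 2*u - 2) sin(3*u) du = (-22/27 + 2*pi/3 + 2*pi**2/3) - (-2*pi/3 - 22/27 + 2*pi**2/3) = 4*pi/3.
Hence b_3 = (1/pi)·(4*pi/3) = 4/3.

4/3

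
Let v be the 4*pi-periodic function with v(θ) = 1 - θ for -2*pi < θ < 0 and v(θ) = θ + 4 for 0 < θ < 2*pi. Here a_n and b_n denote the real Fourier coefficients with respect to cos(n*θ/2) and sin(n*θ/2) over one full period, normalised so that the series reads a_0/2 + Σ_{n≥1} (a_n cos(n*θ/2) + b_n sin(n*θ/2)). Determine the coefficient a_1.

-8/pi

a_1 = (1/(2*pi)) ∫_{-2*pi}^{2*pi} v(θ) cos(θ/2) dθ.
Split the integral at the breakpoints.
Integrating by parts (boundary term plus one more integral), an antiderivative of (1 - θ) cos(θ/2) is -2*θ*sin(θ/2) + 2*sin(θ/2) - 4*cos(θ/2); evaluating from -2*pi to 0: ∫_{-2*pi}^{0} (1 - θ) cos(θ/2) dθ = (-4) - (4) = -8.
Integrating by parts (boundary term plus one more integral), an antiderivative of (θ + 4) cos(θ/2) is 2*θ*sin(θ/2) + 8*sin(θ/2) + 4*cos(θ/2); evaluating from 0 to 2*pi: ∫_{0}^{2*pi} (θ + 4) cos(θ/2) dθ = (-4) - (4) = -8.
Summing the pieces and multiplying by (1/(2*pi)) gives a_1 = -8/pi.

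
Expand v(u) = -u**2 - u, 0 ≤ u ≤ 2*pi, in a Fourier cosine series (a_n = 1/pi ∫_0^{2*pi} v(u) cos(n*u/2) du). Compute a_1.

a_1 = 1/pi ∫_0^{2*pi} (-u**2 - u) cos(u/2) du.
Integrating by parts twice (tabular method), an antiderivative of (-u**2 - u) cos(u/2) is -2*u**2*sin(u/2) - 2*u*sin(u/2) - 8*u*cos(u/2) + 16*sin(u/2) - 4*cos(u/2); evaluating from 0 to 2*pi: ∫_{0}^{2*pi} (-u**2 - u) cos(u/2) du = (4 + 16*pi) - (-4) = 8 + 16*pi.
Hence a_1 = (1/pi)·(8 + 16*pi) = 8/pi + 16.

8/pi + 16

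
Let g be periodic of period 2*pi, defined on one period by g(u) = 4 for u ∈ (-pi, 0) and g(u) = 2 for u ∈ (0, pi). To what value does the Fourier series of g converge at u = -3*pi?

3

u = -3*pi differs from u = pi by -2 full period(s), and the series is 2*pi-periodic.
At u = pi the one-sided limits are g(pi^-) = 2 and g(pi^+) = 4.
By Dirichlet's theorem the series converges to their average, [(2) + (4)]/2 = 3.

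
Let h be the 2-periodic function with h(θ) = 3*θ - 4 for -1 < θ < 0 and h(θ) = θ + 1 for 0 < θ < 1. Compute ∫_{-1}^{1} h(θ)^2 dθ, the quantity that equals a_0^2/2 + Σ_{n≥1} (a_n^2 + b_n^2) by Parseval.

100/3

∫_{-1}^{1} h(θ)^2 dθ = 100/3.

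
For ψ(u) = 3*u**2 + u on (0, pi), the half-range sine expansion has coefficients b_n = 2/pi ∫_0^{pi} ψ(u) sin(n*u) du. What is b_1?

b_1 = 2/pi ∫_0^{pi} (3*u**2 + u) sin(u) du.
Integrating by parts twice (tabular method), an antiderivative of (3*u**2 + u) sin(u) is -3*u**2*cos(u) + 6*u*sin(u) - u*cos(u) + sin(u) + 6*cos(u); evaluating from 0 to pi: ∫_{0}^{pi} (3*u**2 + u) sin(u) du = (-6 + pi + 3*pi**2) - (6) = -12 + pi + 3*pi**2.
Hence b_1 = (2/pi)·(-12 + pi + 3*pi**2) = -24/pi + 2 + 6*pi.

-24/pi + 2 + 6*pi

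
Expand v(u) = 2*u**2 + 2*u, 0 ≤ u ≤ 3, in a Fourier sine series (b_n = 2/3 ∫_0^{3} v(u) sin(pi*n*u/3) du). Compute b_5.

b_5 = 2/3 ∫_0^{3} (2*u**2 + 2*u) sin(5*pi*u/3) du.
Integrating by parts twice (tabular method), an antiderivative of (2*u**2 + 2*u) sin(5*pi*u/3) is -6*u**2*cos(5*pi*u/3)/(5*pi) + 36*u*sin(5*pi*u/3)/(25*pi**2) - 6*u*cos(5*pi*u/3)/(5*pi) + 18*sin(5*pi*u/3)/(25*pi**2) + 108*cos(5*pi*u/3)/(125*pi**3); evaluating from 0 to 3: ∫_{0}^{3} (2*u**2 + 2*u) sin(5*pi*u/3) du = (36*(-3 + 50*pi**2)/(125*pi**3)) - (108/(125*pi**3)) = 72*(-3 + 25*pi**2)/(125*pi**3).
Hence b_5 = (2/3)·(72*(-3 + 25*pi**2)/(125*pi**3)) = 48*(-3 + 25*pi**2)/(125*pi**3).

48*(-3 + 25*pi**2)/(125*pi**3)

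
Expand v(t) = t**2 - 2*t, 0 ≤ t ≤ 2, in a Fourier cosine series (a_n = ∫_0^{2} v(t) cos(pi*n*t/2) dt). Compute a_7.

a_7 = ∫_0^{2} (t**2 - 2*t) cos(7*pi*t/2) dt.
Integrating by parts twice (tabular method), an antiderivative of (t**2 - 2*t) cos(7*pi*t/2) is 2*t**2*sin(7*pi*t/2)/(7*pi) - 4*t*sin(7*pi*t/2)/(7*pi) + 8*t*cos(7*pi*t/2)/(49*pi**2) - 16*sin(7*pi*t/2)/(343*pi**3) - 8*cos(7*pi*t/2)/(49*pi**2); evaluating from 0 to 2: ∫_{0}^{2} (t**2 - 2*t) cos(7*pi*t/2) dt = (-8/(49*pi**2)) - (-8/(49*pi**2)) = 0.
Hence a_7 = 0.

0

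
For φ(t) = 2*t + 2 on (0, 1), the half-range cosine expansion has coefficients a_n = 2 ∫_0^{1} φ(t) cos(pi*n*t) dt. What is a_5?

a_5 = 2 ∫_0^{1} (2*t + 2) cos(5*pi*t) dt.
Integrating by parts (boundary term plus one more integral), an antiderivative of (2*t + 2) cos(5*pi*t) is 2*t*sin(5*pi*t)/(5*pi) + 2*sin(5*pi*t)/(5*pi) + 2*cos(5*pi*t)/(25*pi**2); evaluating from 0 to 1: ∫_{0}^{1} (2*t + 2) cos(5*pi*t) dt = (-2/(25*pi**2)) - (2/(25*pi**2)) = -4/(25*pi**2).
Hence a_5 = 2·(-4/(25*pi**2)) = -8/(25*pi**2).

-8/(25*pi**2)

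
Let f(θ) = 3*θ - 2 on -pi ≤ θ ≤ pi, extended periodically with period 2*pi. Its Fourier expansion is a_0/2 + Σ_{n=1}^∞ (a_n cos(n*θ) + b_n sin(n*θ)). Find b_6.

b_6 = 1/pi ∫_{-pi}^{pi} f(θ) sin(6*θ) dθ.
Integrating by parts (boundary term plus one more integral), an antiderivative of (3*θ - 2) sin(6*θ) is -θ*cos(6*θ)/2 + sin(6*θ)/12 + cos(6*θ)/3; evaluating from -pi to pi: ∫_{-pi}^{pi} (3*θ - 2) sin(6*θ) dθ = (1/3 - pi/2) - (1/3 + pi/2) = -pi.
Hence b_6 = (1/pi)·(-pi) = -1.

-1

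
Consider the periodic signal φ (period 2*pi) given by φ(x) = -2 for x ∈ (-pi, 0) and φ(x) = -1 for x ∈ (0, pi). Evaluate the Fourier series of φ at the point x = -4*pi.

x = -4*pi differs from x = 0 by -2 full period(s), and the series is 2*pi-periodic.
At x = 0 the one-sided limits are φ(0^-) = -2 and φ(0^+) = -1.
By Dirichlet's theorem the series converges to their average, [(-2) + (-1)]/2 = -3/2.

-3/2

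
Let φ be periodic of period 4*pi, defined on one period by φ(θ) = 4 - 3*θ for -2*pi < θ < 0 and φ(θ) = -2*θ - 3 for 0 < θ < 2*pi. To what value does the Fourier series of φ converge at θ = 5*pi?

θ = 5*pi differs from θ = pi by 1 full period(s), and the series is 4*pi-periodic.
φ is continuous at θ = pi with value -2*pi - 3, so the series converges to -2*pi - 3 there.

-2*pi - 3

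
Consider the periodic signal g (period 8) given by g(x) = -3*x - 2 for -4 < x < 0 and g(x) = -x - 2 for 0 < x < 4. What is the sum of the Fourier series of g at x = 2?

g is continuous at x = 2 with value -4, so the series converges to -4 there.

-4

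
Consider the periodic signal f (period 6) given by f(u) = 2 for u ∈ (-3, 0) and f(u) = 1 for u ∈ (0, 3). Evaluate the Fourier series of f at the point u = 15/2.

1

u = 15/2 differs from u = 3/2 by 1 full period(s), and the series is 6-periodic.
f is continuous at u = 3/2 with value 1, so the series converges to 1 there.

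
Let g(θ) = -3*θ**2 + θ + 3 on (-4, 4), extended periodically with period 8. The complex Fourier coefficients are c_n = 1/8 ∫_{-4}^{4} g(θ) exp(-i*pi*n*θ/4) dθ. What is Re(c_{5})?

96/(25*pi**2)

Since g is real-valued, Re(c_{5}) = 1/8 ∫_{-4}^{4} g(θ) cos(5*pi*θ/4) dθ = a_{5}/2.
Integrating by parts twice (tabular method), an antiderivative of (-3*θ**2 + θ + 3) cos(5*pi*θ/4) is -12*θ**2*sin(5*pi*θ/4)/(5*pi) + 4*θ*sin(5*pi*θ/4)/(5*pi) - 96*θ*cos(5*pi*θ/4)/(25*pi**2) + 384*sin(5*pi*θ/4)/(125*pi**3) + 12*sin(5*pi*θ/4)/(5*pi) + 16*cos(5*pi*θ/4)/(25*pi**2); evaluating from -4 to 4: ∫_{-4}^{4} (-3*θ**2 + θ + 3) cos(5*pi*θ/4) dθ = (368/(25*pi**2)) - (-16/pi**2) = 768/(25*pi**2).
Hence Re(c_{5}) = (1/8)·(768/(25*pi**2)) = 96/(25*pi**2).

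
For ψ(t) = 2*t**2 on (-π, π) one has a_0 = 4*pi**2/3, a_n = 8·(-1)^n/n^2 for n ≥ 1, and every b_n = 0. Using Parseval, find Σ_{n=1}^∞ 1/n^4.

Parseval: a_0^2/2 + Σ a_n^2 = (1/π) ∫_{-π}^{π} ψ(t)^2 dt = 8*pi**4/5.
Subtract a_0^2/2 = 8*pi**4/9: Σ a_n^2 = 32*pi**4/45.
Since a_n^2 = 64/n^4, Σ 1/n^4 = pi**4/90.

pi**4/90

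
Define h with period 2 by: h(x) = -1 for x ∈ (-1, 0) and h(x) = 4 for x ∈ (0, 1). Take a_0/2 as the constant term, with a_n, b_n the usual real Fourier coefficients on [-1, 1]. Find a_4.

0

a_4 = ∫_{-1}^{1} h(x) cos(4*pi*x) dx.
Split the integral at the breakpoints.
Directly, an antiderivative of (-1) cos(4*pi*x) is -sin(4*pi*x)/(4*pi); evaluating from -1 to 0: ∫_{-1}^{0} (-1) cos(4*pi*x) dx = (0) - (0) = 0.
Directly, an antiderivative of (4) cos(4*pi*x) is sin(4*pi*x)/pi; evaluating from 0 to 1: ∫_{0}^{1} (4) cos(4*pi*x) dx = (0) - (0) = 0.
Summing the pieces gives a_4 = 0.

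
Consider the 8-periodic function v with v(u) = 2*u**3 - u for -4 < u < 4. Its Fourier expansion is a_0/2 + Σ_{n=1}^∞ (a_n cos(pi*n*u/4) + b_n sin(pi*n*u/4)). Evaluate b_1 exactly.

b_1 = 1/4 ∫_{-4}^{4} v(u) sin(pi*u/4) du.
v is odd and sin(pi*u/4) is odd, so the integrand is even and b_1 = 1/2 ∫_0^{4} v(u) sin(pi*u/4) du.
Integrating by parts three times (tabular method), an antiderivative of (2*u**3 - u) sin(pi*u/4) is -8*u**3*cos(pi*u/4)/pi + 96*u**2*sin(pi*u/4)/pi**2 + 4*u*cos(pi*u/4)/pi + 768*u*cos(pi*u/4)/pi**3 - 3072*sin(pi*u/4)/pi**4 - 16*sin(pi*u/4)/pi**2; evaluating from 0 to 4: ∫_{0}^{4} (2*u**3 - u) sin(pi*u/4) du = (-3072/pi**3 + 496/pi) - (0) = -3072/pi**3 + 496/pi.
Hence b_1 = (1/2)·(-3072/pi**3 + 496/pi) = -1536/pi**3 + 248/pi.

-1536/pi**3 + 248/pi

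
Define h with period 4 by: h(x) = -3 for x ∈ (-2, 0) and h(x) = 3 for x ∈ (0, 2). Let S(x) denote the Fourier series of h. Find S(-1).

h is continuous at x = -1 with value -3, so the series converges to -3 there.

-3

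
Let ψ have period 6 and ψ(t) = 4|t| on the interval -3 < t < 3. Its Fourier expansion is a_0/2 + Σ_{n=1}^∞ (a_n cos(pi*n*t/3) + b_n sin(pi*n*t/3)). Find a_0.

a_0 = 1/3 ∫_{-3}^{3} ψ(t) dt = 1/3 · (36) = 12.

12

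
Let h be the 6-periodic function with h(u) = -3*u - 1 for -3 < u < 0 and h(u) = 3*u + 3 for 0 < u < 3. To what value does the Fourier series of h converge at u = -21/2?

15/2

u = -21/2 differs from u = 3/2 by -2 full period(s), and the series is 6-periodic.
h is continuous at u = 3/2 with value 15/2, so the series converges to 15/2 there.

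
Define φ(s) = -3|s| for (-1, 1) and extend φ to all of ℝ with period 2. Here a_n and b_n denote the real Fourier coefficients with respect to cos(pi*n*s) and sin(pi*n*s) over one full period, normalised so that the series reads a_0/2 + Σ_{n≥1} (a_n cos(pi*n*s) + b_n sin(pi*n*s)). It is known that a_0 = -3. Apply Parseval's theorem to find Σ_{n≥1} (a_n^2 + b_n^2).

3/2

Parseval: a_0^2/2 + Σ_{n≥1} (a_n^2+b_n^2) = ∫_{-1}^{1} φ(s)^2 ds = 6.
Subtract a_0^2/2 = 9/2: Σ (a_n^2+b_n^2) = 3/2.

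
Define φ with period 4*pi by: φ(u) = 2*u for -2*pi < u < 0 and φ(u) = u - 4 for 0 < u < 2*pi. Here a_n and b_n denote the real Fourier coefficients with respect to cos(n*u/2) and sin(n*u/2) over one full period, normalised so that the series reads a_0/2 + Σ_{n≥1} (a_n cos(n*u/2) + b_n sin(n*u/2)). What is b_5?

2*(-4 + 3*pi)/(5*pi)

b_5 = (1/(2*pi)) ∫_{-2*pi}^{2*pi} φ(u) sin(5*u/2) du.
Split the integral at the breakpoints.
Integrating by parts (boundary term plus one more integral), an antiderivative of (2*u) sin(5*u/2) is -4*u*cos(5*u/2)/5 + 8*sin(5*u/2)/25; evaluating from -2*pi to 0: ∫_{-2*pi}^{0} (2*u) sin(5*u/2) du = (0) - (-8*pi/5) = 8*pi/5.
Integrating by parts (boundary term plus one more integral), an antiderivative of (u - 4) sin(5*u/2) is -2*u*cos(5*u/2)/5 + 4*sin(5*u/2)/25 + 8*cos(5*u/2)/5; evaluating from 0 to 2*pi: ∫_{0}^{2*pi} (u - 4) sin(5*u/2) du = (-8/5 + 4*pi/5) - (8/5) = -16/5 + 4*pi/5.
Summing the pieces and multiplying by (1/(2*pi)) gives b_5 = 2*(-4 + 3*pi)/(5*pi).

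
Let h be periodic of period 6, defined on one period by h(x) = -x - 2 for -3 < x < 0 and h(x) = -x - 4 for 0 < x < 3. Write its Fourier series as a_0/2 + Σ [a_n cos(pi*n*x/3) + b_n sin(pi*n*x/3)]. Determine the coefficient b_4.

b_4 = 1/3 ∫_{-3}^{3} h(x) sin(4*pi*x/3) dx.
Split the integral at the breakpoints.
Integrating by parts (boundary term plus one more integral), an antiderivative of (-x - 2) sin(4*pi*x/3) is 3*x*cos(4*pi*x/3)/(4*pi) - 9*sin(4*pi*x/3)/(16*pi**2) + 3*cos(4*pi*x/3)/(2*pi); evaluating from -3 to 0: ∫_{-3}^{0} (-x - 2) sin(4*pi*x/3) dx = (3/(2*pi)) - (-3/(4*pi)) = 9/(4*pi).
Integrating by parts (boundary term plus one more integral), an antiderivative of (-x - 4) sin(4*pi*x/3) is 3*x*cos(4*pi*x/3)/(4*pi) - 9*sin(4*pi*x/3)/(16*pi**2) + 3*cos(4*pi*x/3)/pi; evaluating from 0 to 3: ∫_{0}^{3} (-x - 4) sin(4*pi*x/3) dx = (21/(4*pi)) - (3/pi) = 9/(4*pi).
Summing the pieces and multiplying by (1/3) gives b_4 = 3/(2*pi).

3/(2*pi)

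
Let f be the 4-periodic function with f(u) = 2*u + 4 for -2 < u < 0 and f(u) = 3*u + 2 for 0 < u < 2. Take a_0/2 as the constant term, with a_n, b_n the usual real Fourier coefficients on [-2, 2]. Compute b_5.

6/(5*pi)

b_5 = 1/2 ∫_{-2}^{2} f(u) sin(5*pi*u/2) du.
Split the integral at the breakpoints.
Integrating by parts (boundary term plus one more integral), an antiderivative of (2*u + 4) sin(5*pi*u/2) is -4*u*cos(5*pi*u/2)/(5*pi) + 8*sin(5*pi*u/2)/(25*pi**2) - 8*cos(5*pi*u/2)/(5*pi); evaluating from -2 to 0: ∫_{-2}^{0} (2*u + 4) sin(5*pi*u/2) du = (-8/(5*pi)) - (0) = -8/(5*pi).
Integrating by parts (boundary term plus one more integral), an antiderivative of (3*u + 2) sin(5*pi*u/2) is -6*u*cos(5*pi*u/2)/(5*pi) + 12*sin(5*pi*u/2)/(25*pi**2) - 4*cos(5*pi*u/2)/(5*pi); evaluating from 0 to 2: ∫_{0}^{2} (3*u + 2) sin(5*pi*u/2) du = (16/(5*pi)) - (-4/(5*pi)) = 4/pi.
Summing the pieces and multiplying by (1/2) gives b_5 = 6/(5*pi).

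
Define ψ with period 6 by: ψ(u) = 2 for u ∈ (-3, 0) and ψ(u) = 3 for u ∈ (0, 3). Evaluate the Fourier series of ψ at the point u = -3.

5/2

At u = -3 the one-sided limits are ψ(-3^-) = 3 and ψ(-3^+) = 2.
By Dirichlet's theorem the series converges to their average, [(3) + (2)]/2 = 5/2.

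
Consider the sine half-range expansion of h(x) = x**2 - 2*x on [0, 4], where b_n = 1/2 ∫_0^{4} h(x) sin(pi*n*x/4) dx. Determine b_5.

16*(-8 + 25*pi**2)/(125*pi**3)

b_5 = 1/2 ∫_0^{4} (x**2 - 2*x) sin(5*pi*x/4) dx.
Integrating by parts twice (tabular method), an antiderivative of (x**2 - 2*x) sin(5*pi*x/4) is -4*x**2*cos(5*pi*x/4)/(5*pi) + 32*x*sin(5*pi*x/4)/(25*pi**2) + 8*x*cos(5*pi*x/4)/(5*pi) - 32*sin(5*pi*x/4)/(25*pi**2) + 128*cos(5*pi*x/4)/(125*pi**3); evaluating from 0 to 4: ∫_{0}^{4} (x**2 - 2*x) sin(5*pi*x/4) dx = (32*(-4 + 25*pi**2)/(125*pi**3)) - (128/(125*pi**3)) = 32*(-8 + 25*pi**2)/(125*pi**3).
Hence b_5 = (1/2)·(32*(-8 + 25*pi**2)/(125*pi**3)) = 16*(-8 + 25*pi**2)/(125*pi**3).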